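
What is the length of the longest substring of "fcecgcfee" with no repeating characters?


Input: "fcecgcfee"
Sliding window (track last position of each char):
  Position 0 ('f'): window [0,0] length 1 -- new best
  Position 1 ('c'): window [0,1] length 2 -- new best
  Position 2 ('e'): window [0,2] length 3 -- new best
  Position 3 ('c'): repeat (last at 1), move window start to 2
  Position 3 ('c'): window [2,3] length 2
  Position 4 ('g'): window [2,4] length 3
  Position 5 ('c'): repeat (last at 3), move window start to 4
  Position 5 ('c'): window [4,5] length 2
  Position 6 ('f'): window [4,6] length 3
  Position 7 ('e'): window [4,7] length 4 -- new best
  Position 8 ('e'): repeat (last at 7), move window start to 8
  Position 8 ('e'): window [8,8] length 1
Longest substring with no repeats: "gcfe" with length 4

4


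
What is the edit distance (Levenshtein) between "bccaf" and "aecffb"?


Computing edit distance: "bccaf" -> "aecffb"
DP table:
           a    e    c    f    f    b
      0    1    2    3    4    5    6
  b   1    1    2    3    4    5    5
  c   2    2    2    2    3    4    5
  c   3    3    3    2    3    4    5
  a   4    3    4    3    3    4    5
  f   5    4    4    4    3    3    4
Edit distance = dp[5][6] = 4

4


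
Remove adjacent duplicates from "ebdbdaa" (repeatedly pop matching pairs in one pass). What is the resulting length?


Input: ebdbdaa
Stack-based adjacent duplicate removal:
  Read 'e': push. Stack: e
  Read 'b': push. Stack: eb
  Read 'd': push. Stack: ebd
  Read 'b': push. Stack: ebdb
  Read 'd': push. Stack: ebdbd
  Read 'a': push. Stack: ebdbda
  Read 'a': matches stack top 'a' => pop. Stack: ebdbd
Final stack: "ebdbd" (length 5)

5


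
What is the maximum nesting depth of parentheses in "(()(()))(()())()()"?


Input: "(()(()))(()())()()"
Tracking depth:
  Position 0 '(': depth becomes 1
  Position 1 '(': depth becomes 2
  Position 2 ')': depth becomes 1
  Position 3 '(': depth becomes 2
  Position 4 '(': depth becomes 3
  Position 5 ')': depth becomes 2
  Position 6 ')': depth becomes 1
  Position 7 ')': depth becomes 0
  Position 8 '(': depth becomes 1
  Position 9 '(': depth becomes 2
  Position 10 ')': depth becomes 1
  Position 11 '(': depth becomes 2
  Position 12 ')': depth becomes 1
  Position 13 ')': depth becomes 0
  Position 14 '(': depth becomes 1
  Position 15 ')': depth becomes 0
  Position 16 '(': depth becomes 1
  Position 17 ')': depth becomes 0
Maximum depth reached: 3

3


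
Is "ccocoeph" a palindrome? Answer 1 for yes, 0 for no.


Input: ccocoeph
Reversed: hpeococc
  Compare pos 0 ('c') with pos 7 ('h'): MISMATCH
  Compare pos 1 ('c') with pos 6 ('p'): MISMATCH
  Compare pos 2 ('o') with pos 5 ('e'): MISMATCH
  Compare pos 3 ('c') with pos 4 ('o'): MISMATCH
Result: not a palindrome

0


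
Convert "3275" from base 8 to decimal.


Input: "3275" in base 8
Positional expansion:
  Digit '3' (value 3) x 8^3 = 1536
  Digit '2' (value 2) x 8^2 = 128
  Digit '7' (value 7) x 8^1 = 56
  Digit '5' (value 5) x 8^0 = 5
Sum = 1725

1725


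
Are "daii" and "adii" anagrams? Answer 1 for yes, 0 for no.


Strings: "daii", "adii"
Sorted first:  adii
Sorted second: adii
Sorted forms match => anagrams

1


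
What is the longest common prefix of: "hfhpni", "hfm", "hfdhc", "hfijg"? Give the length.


Words: hfhpni, hfm, hfdhc, hfijg
  Position 0: all 'h' => match
  Position 1: all 'f' => match
  Position 2: ('h', 'm', 'd', 'i') => mismatch, stop
LCP = "hf" (length 2)

2


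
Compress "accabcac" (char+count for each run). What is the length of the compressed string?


Input: accabcac
Runs:
  'a' x 1 => "a1"
  'c' x 2 => "c2"
  'a' x 1 => "a1"
  'b' x 1 => "b1"
  'c' x 1 => "c1"
  'a' x 1 => "a1"
  'c' x 1 => "c1"
Compressed: "a1c2a1b1c1a1c1"
Compressed length: 14

14


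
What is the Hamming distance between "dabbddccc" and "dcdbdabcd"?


Comparing "dabbddccc" and "dcdbdabcd" position by position:
  Position 0: 'd' vs 'd' => same
  Position 1: 'a' vs 'c' => differ
  Position 2: 'b' vs 'd' => differ
  Position 3: 'b' vs 'b' => same
  Position 4: 'd' vs 'd' => same
  Position 5: 'd' vs 'a' => differ
  Position 6: 'c' vs 'b' => differ
  Position 7: 'c' vs 'c' => same
  Position 8: 'c' vs 'd' => differ
Total differences (Hamming distance): 5

5


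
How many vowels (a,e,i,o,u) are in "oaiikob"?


Input: oaiikob
Checking each character:
  'o' at position 0: vowel (running total: 1)
  'a' at position 1: vowel (running total: 2)
  'i' at position 2: vowel (running total: 3)
  'i' at position 3: vowel (running total: 4)
  'k' at position 4: consonant
  'o' at position 5: vowel (running total: 5)
  'b' at position 6: consonant
Total vowels: 5

5


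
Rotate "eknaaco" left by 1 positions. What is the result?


Input: "eknaaco", rotate left by 1
First 1 characters: "e"
Remaining characters: "knaaco"
Concatenate remaining + first: "knaaco" + "e" = "knaacoe"

knaacoe


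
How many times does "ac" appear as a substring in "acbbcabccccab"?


Searching for "ac" in "acbbcabccccab"
Scanning each position:
  Position 0: "ac" => MATCH
  Position 1: "cb" => no
  Position 2: "bb" => no
  Position 3: "bc" => no
  Position 4: "ca" => no
  Position 5: "ab" => no
  Position 6: "bc" => no
  Position 7: "cc" => no
  Position 8: "cc" => no
  Position 9: "cc" => no
  Position 10: "ca" => no
  Position 11: "ab" => no
Total occurrences: 1

1


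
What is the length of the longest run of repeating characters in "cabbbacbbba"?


Input: "cabbbacbbba"
Scanning for longest run:
  Position 1 ('a'): new char, reset run to 1
  Position 2 ('b'): new char, reset run to 1
  Position 3 ('b'): continues run of 'b', length=2
  Position 4 ('b'): continues run of 'b', length=3
  Position 5 ('a'): new char, reset run to 1
  Position 6 ('c'): new char, reset run to 1
  Position 7 ('b'): new char, reset run to 1
  Position 8 ('b'): continues run of 'b', length=2
  Position 9 ('b'): continues run of 'b', length=3
  Position 10 ('a'): new char, reset run to 1
Longest run: 'b' with length 3

3


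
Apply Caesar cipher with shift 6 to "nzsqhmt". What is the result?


Caesar cipher: shift "nzsqhmt" by 6
  'n' (pos 13) + 6 = pos 19 = 't'
  'z' (pos 25) + 6 = pos 5 = 'f'
  's' (pos 18) + 6 = pos 24 = 'y'
  'q' (pos 16) + 6 = pos 22 = 'w'
  'h' (pos 7) + 6 = pos 13 = 'n'
  'm' (pos 12) + 6 = pos 18 = 's'
  't' (pos 19) + 6 = pos 25 = 'z'
Result: tfywnsz

tfywnsz


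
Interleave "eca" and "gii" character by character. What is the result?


Interleaving "eca" and "gii":
  Position 0: 'e' from first, 'g' from second => "eg"
  Position 1: 'c' from first, 'i' from second => "ci"
  Position 2: 'a' from first, 'i' from second => "ai"
Result: egciai

egciai


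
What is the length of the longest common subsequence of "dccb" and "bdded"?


LCS of "dccb" and "bdded"
DP table:
           b    d    d    e    d
      0    0    0    0    0    0
  d   0    0    1    1    1    1
  c   0    0    1    1    1    1
  c   0    0    1    1    1    1
  b   0    1    1    1    1    1
LCS length = dp[4][5] = 1

1


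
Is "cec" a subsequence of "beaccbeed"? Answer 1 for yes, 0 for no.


Check if "cec" is a subsequence of "beaccbeed"
Greedy scan:
  Position 0 ('b'): no match needed
  Position 1 ('e'): no match needed
  Position 2 ('a'): no match needed
  Position 3 ('c'): matches sub[0] = 'c'
  Position 4 ('c'): no match needed
  Position 5 ('b'): no match needed
  Position 6 ('e'): matches sub[1] = 'e'
  Position 7 ('e'): no match needed
  Position 8 ('d'): no match needed
Only matched 2/3 characters => not a subsequence

0


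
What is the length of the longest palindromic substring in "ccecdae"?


Input: "ccecdae"
Checking substrings for palindromes:
  [1:4] "cec" (len 3) => palindrome
  [0:2] "cc" (len 2) => palindrome
Longest palindromic substring: "cec" with length 3

3


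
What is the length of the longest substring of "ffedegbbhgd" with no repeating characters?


Input: "ffedegbbhgd"
Sliding window (track last position of each char):
  Position 0 ('f'): window [0,0] length 1 -- new best
  Position 1 ('f'): repeat (last at 0), move window start to 1
  Position 1 ('f'): window [1,1] length 1
  Position 2 ('e'): window [1,2] length 2 -- new best
  Position 3 ('d'): window [1,3] length 3 -- new best
  Position 4 ('e'): repeat (last at 2), move window start to 3
  Position 4 ('e'): window [3,4] length 2
  Position 5 ('g'): window [3,5] length 3
  Position 6 ('b'): window [3,6] length 4 -- new best
  Position 7 ('b'): repeat (last at 6), move window start to 7
  Position 7 ('b'): window [7,7] length 1
  Position 8 ('h'): window [7,8] length 2
  Position 9 ('g'): window [7,9] length 3
  Position 10 ('d'): window [7,10] length 4
Longest substring with no repeats: "degb" with length 4

4


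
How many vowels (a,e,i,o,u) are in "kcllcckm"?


Input: kcllcckm
Checking each character:
  'k' at position 0: consonant
  'c' at position 1: consonant
  'l' at position 2: consonant
  'l' at position 3: consonant
  'c' at position 4: consonant
  'c' at position 5: consonant
  'k' at position 6: consonant
  'm' at position 7: consonant
Total vowels: 0

0


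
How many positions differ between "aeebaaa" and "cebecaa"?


Comparing "aeebaaa" and "cebecaa" position by position:
  Position 0: 'a' vs 'c' => DIFFER
  Position 1: 'e' vs 'e' => same
  Position 2: 'e' vs 'b' => DIFFER
  Position 3: 'b' vs 'e' => DIFFER
  Position 4: 'a' vs 'c' => DIFFER
  Position 5: 'a' vs 'a' => same
  Position 6: 'a' vs 'a' => same
Positions that differ: 4

4


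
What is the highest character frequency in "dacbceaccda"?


Input: dacbceaccda
Character counts:
  'a': 3
  'b': 1
  'c': 4
  'd': 2
  'e': 1
Maximum frequency: 4

4


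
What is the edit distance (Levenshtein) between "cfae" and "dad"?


Computing edit distance: "cfae" -> "dad"
DP table:
           d    a    d
      0    1    2    3
  c   1    1    2    3
  f   2    2    2    3
  a   3    3    2    3
  e   4    4    3    3
Edit distance = dp[4][3] = 3

3


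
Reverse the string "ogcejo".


Input: ogcejo
Reading characters right to left:
  Position 5: 'o'
  Position 4: 'j'
  Position 3: 'e'
  Position 2: 'c'
  Position 1: 'g'
  Position 0: 'o'
Reversed: ojecgo

ojecgo


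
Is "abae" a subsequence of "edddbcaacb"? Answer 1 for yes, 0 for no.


Check if "abae" is a subsequence of "edddbcaacb"
Greedy scan:
  Position 0 ('e'): no match needed
  Position 1 ('d'): no match needed
  Position 2 ('d'): no match needed
  Position 3 ('d'): no match needed
  Position 4 ('b'): no match needed
  Position 5 ('c'): no match needed
  Position 6 ('a'): matches sub[0] = 'a'
  Position 7 ('a'): no match needed
  Position 8 ('c'): no match needed
  Position 9 ('b'): matches sub[1] = 'b'
Only matched 2/4 characters => not a subsequence

0


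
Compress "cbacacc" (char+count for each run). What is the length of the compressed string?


Input: cbacacc
Runs:
  'c' x 1 => "c1"
  'b' x 1 => "b1"
  'a' x 1 => "a1"
  'c' x 1 => "c1"
  'a' x 1 => "a1"
  'c' x 2 => "c2"
Compressed: "c1b1a1c1a1c2"
Compressed length: 12

12


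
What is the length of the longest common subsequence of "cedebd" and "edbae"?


LCS of "cedebd" and "edbae"
DP table:
           e    d    b    a    e
      0    0    0    0    0    0
  c   0    0    0    0    0    0
  e   0    1    1    1    1    1
  d   0    1    2    2    2    2
  e   0    1    2    2    2    3
  b   0    1    2    3    3    3
  d   0    1    2    3    3    3
LCS length = dp[6][5] = 3

3


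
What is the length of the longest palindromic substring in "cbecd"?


Input: "cbecd"
Checking substrings for palindromes:
  No multi-char palindromic substrings found
Longest palindromic substring: "c" with length 1

1


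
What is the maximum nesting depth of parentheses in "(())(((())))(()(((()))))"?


Input: "(())(((())))(()(((()))))"
Tracking depth:
  Position 0 '(': depth becomes 1
  Position 1 '(': depth becomes 2
  Position 2 ')': depth becomes 1
  Position 3 ')': depth becomes 0
  Position 4 '(': depth becomes 1
  Position 5 '(': depth becomes 2
  Position 6 '(': depth becomes 3
  Position 7 '(': depth becomes 4
  Position 8 ')': depth becomes 3
  Position 9 ')': depth becomes 2
  Position 10 ')': depth becomes 1
  Position 11 ')': depth becomes 0
  Position 12 '(': depth becomes 1
  Position 13 '(': depth becomes 2
  Position 14 ')': depth becomes 1
  Position 15 '(': depth becomes 2
  Position 16 '(': depth becomes 3
  Position 17 '(': depth becomes 4
  Position 18 '(': depth becomes 5
  Position 19 ')': depth becomes 4
  Position 20 ')': depth becomes 3
  Position 21 ')': depth becomes 2
  Position 22 ')': depth becomes 1
  Position 23 ')': depth becomes 0
Maximum depth reached: 5

5


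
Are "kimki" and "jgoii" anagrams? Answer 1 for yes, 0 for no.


Strings: "kimki", "jgoii"
Sorted first:  iikkm
Sorted second: giijo
Differ at position 0: 'i' vs 'g' => not anagrams

0


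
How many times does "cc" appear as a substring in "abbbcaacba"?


Searching for "cc" in "abbbcaacba"
Scanning each position:
  Position 0: "ab" => no
  Position 1: "bb" => no
  Position 2: "bb" => no
  Position 3: "bc" => no
  Position 4: "ca" => no
  Position 5: "aa" => no
  Position 6: "ac" => no
  Position 7: "cb" => no
  Position 8: "ba" => no
Total occurrences: 0

0


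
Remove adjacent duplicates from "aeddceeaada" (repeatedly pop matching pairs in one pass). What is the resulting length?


Input: aeddceeaada
Stack-based adjacent duplicate removal:
  Read 'a': push. Stack: a
  Read 'e': push. Stack: ae
  Read 'd': push. Stack: aed
  Read 'd': matches stack top 'd' => pop. Stack: ae
  Read 'c': push. Stack: aec
  Read 'e': push. Stack: aece
  Read 'e': matches stack top 'e' => pop. Stack: aec
  Read 'a': push. Stack: aeca
  Read 'a': matches stack top 'a' => pop. Stack: aec
  Read 'd': push. Stack: aecd
  Read 'a': push. Stack: aecda
Final stack: "aecda" (length 5)

5


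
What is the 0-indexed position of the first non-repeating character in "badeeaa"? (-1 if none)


Input: badeeaa
Character frequencies:
  'a': 3
  'b': 1
  'd': 1
  'e': 2
Scanning left to right for freq == 1:
  Position 0 ('b'): unique! => answer = 0

0


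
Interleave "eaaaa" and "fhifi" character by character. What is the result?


Interleaving "eaaaa" and "fhifi":
  Position 0: 'e' from first, 'f' from second => "ef"
  Position 1: 'a' from first, 'h' from second => "ah"
  Position 2: 'a' from first, 'i' from second => "ai"
  Position 3: 'a' from first, 'f' from second => "af"
  Position 4: 'a' from first, 'i' from second => "ai"
Result: efahaiafai

efahaiafai


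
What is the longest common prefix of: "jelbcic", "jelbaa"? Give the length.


Words: jelbcic, jelbaa
  Position 0: all 'j' => match
  Position 1: all 'e' => match
  Position 2: all 'l' => match
  Position 3: all 'b' => match
  Position 4: ('c', 'a') => mismatch, stop
LCP = "jelb" (length 4)

4


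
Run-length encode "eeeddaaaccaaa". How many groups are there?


Input: eeeddaaaccaaa
Scanning for consecutive runs:
  Group 1: 'e' x 3 (positions 0-2)
  Group 2: 'd' x 2 (positions 3-4)
  Group 3: 'a' x 3 (positions 5-7)
  Group 4: 'c' x 2 (positions 8-9)
  Group 5: 'a' x 3 (positions 10-12)
Total groups: 5

5


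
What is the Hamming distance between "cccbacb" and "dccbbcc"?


Comparing "cccbacb" and "dccbbcc" position by position:
  Position 0: 'c' vs 'd' => differ
  Position 1: 'c' vs 'c' => same
  Position 2: 'c' vs 'c' => same
  Position 3: 'b' vs 'b' => same
  Position 4: 'a' vs 'b' => differ
  Position 5: 'c' vs 'c' => same
  Position 6: 'b' vs 'c' => differ
Total differences (Hamming distance): 3

3


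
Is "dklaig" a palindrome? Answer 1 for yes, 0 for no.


Input: dklaig
Reversed: gialkd
  Compare pos 0 ('d') with pos 5 ('g'): MISMATCH
  Compare pos 1 ('k') with pos 4 ('i'): MISMATCH
  Compare pos 2 ('l') with pos 3 ('a'): MISMATCH
Result: not a palindrome

0


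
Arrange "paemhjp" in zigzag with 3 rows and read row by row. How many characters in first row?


Zigzag "paemhjp" into 3 rows:
Placing characters:
  'p' => row 0
  'a' => row 1
  'e' => row 2
  'm' => row 1
  'h' => row 0
  'j' => row 1
  'p' => row 2
Rows:
  Row 0: "ph"
  Row 1: "amj"
  Row 2: "ep"
First row length: 2

2


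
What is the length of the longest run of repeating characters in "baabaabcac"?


Input: "baabaabcac"
Scanning for longest run:
  Position 1 ('a'): new char, reset run to 1
  Position 2 ('a'): continues run of 'a', length=2
  Position 3 ('b'): new char, reset run to 1
  Position 4 ('a'): new char, reset run to 1
  Position 5 ('a'): continues run of 'a', length=2
  Position 6 ('b'): new char, reset run to 1
  Position 7 ('c'): new char, reset run to 1
  Position 8 ('a'): new char, reset run to 1
  Position 9 ('c'): new char, reset run to 1
Longest run: 'a' with length 2

2


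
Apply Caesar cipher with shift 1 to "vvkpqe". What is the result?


Caesar cipher: shift "vvkpqe" by 1
  'v' (pos 21) + 1 = pos 22 = 'w'
  'v' (pos 21) + 1 = pos 22 = 'w'
  'k' (pos 10) + 1 = pos 11 = 'l'
  'p' (pos 15) + 1 = pos 16 = 'q'
  'q' (pos 16) + 1 = pos 17 = 'r'
  'e' (pos 4) + 1 = pos 5 = 'f'
Result: wwlqrf

wwlqrf


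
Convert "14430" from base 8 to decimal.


Input: "14430" in base 8
Positional expansion:
  Digit '1' (value 1) x 8^4 = 4096
  Digit '4' (value 4) x 8^3 = 2048
  Digit '4' (value 4) x 8^2 = 256
  Digit '3' (value 3) x 8^1 = 24
  Digit '0' (value 0) x 8^0 = 0
Sum = 6424

6424


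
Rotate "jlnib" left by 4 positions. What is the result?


Input: "jlnib", rotate left by 4
First 4 characters: "jlni"
Remaining characters: "b"
Concatenate remaining + first: "b" + "jlni" = "bjlni"

bjlni


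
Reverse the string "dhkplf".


Input: dhkplf
Reading characters right to left:
  Position 5: 'f'
  Position 4: 'l'
  Position 3: 'p'
  Position 2: 'k'
  Position 1: 'h'
  Position 0: 'd'
Reversed: flpkhd

flpkhd


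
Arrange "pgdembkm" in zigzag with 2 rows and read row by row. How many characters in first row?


Zigzag "pgdembkm" into 2 rows:
Placing characters:
  'p' => row 0
  'g' => row 1
  'd' => row 0
  'e' => row 1
  'm' => row 0
  'b' => row 1
  'k' => row 0
  'm' => row 1
Rows:
  Row 0: "pdmk"
  Row 1: "gebm"
First row length: 4

4


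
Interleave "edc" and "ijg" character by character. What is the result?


Interleaving "edc" and "ijg":
  Position 0: 'e' from first, 'i' from second => "ei"
  Position 1: 'd' from first, 'j' from second => "dj"
  Position 2: 'c' from first, 'g' from second => "cg"
Result: eidjcg

eidjcg


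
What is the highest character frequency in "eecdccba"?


Input: eecdccba
Character counts:
  'a': 1
  'b': 1
  'c': 3
  'd': 1
  'e': 2
Maximum frequency: 3

3


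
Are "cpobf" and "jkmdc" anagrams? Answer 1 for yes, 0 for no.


Strings: "cpobf", "jkmdc"
Sorted first:  bcfop
Sorted second: cdjkm
Differ at position 0: 'b' vs 'c' => not anagrams

0


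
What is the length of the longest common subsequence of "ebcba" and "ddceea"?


LCS of "ebcba" and "ddceea"
DP table:
           d    d    c    e    e    a
      0    0    0    0    0    0    0
  e   0    0    0    0    1    1    1
  b   0    0    0    0    1    1    1
  c   0    0    0    1    1    1    1
  b   0    0    0    1    1    1    1
  a   0    0    0    1    1    1    2
LCS length = dp[5][6] = 2

2


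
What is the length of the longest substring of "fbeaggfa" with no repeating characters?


Input: "fbeaggfa"
Sliding window (track last position of each char):
  Position 0 ('f'): window [0,0] length 1 -- new best
  Position 1 ('b'): window [0,1] length 2 -- new best
  Position 2 ('e'): window [0,2] length 3 -- new best
  Position 3 ('a'): window [0,3] length 4 -- new best
  Position 4 ('g'): window [0,4] length 5 -- new best
  Position 5 ('g'): repeat (last at 4), move window start to 5
  Position 5 ('g'): window [5,5] length 1
  Position 6 ('f'): window [5,6] length 2
  Position 7 ('a'): window [5,7] length 3
Longest substring with no repeats: "fbeag" with length 5

5


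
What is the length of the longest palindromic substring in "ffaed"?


Input: "ffaed"
Checking substrings for palindromes:
  [0:2] "ff" (len 2) => palindrome
Longest palindromic substring: "ff" with length 2

2


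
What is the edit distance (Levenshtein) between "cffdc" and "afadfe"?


Computing edit distance: "cffdc" -> "afadfe"
DP table:
           a    f    a    d    f    e
      0    1    2    3    4    5    6
  c   1    1    2    3    4    5    6
  f   2    2    1    2    3    4    5
  f   3    3    2    2    3    3    4
  d   4    4    3    3    2    3    4
  c   5    5    4    4    3    3    4
Edit distance = dp[5][6] = 4

4


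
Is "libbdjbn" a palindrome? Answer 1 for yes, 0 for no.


Input: libbdjbn
Reversed: nbjdbbil
  Compare pos 0 ('l') with pos 7 ('n'): MISMATCH
  Compare pos 1 ('i') with pos 6 ('b'): MISMATCH
  Compare pos 2 ('b') with pos 5 ('j'): MISMATCH
  Compare pos 3 ('b') with pos 4 ('d'): MISMATCH
Result: not a palindrome

0


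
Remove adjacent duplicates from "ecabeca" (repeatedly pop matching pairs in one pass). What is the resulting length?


Input: ecabeca
Stack-based adjacent duplicate removal:
  Read 'e': push. Stack: e
  Read 'c': push. Stack: ec
  Read 'a': push. Stack: eca
  Read 'b': push. Stack: ecab
  Read 'e': push. Stack: ecabe
  Read 'c': push. Stack: ecabec
  Read 'a': push. Stack: ecabeca
Final stack: "ecabeca" (length 7)

7


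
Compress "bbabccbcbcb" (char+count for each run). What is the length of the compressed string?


Input: bbabccbcbcb
Runs:
  'b' x 2 => "b2"
  'a' x 1 => "a1"
  'b' x 1 => "b1"
  'c' x 2 => "c2"
  'b' x 1 => "b1"
  'c' x 1 => "c1"
  'b' x 1 => "b1"
  'c' x 1 => "c1"
  'b' x 1 => "b1"
Compressed: "b2a1b1c2b1c1b1c1b1"
Compressed length: 18

18


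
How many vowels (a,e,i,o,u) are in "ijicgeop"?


Input: ijicgeop
Checking each character:
  'i' at position 0: vowel (running total: 1)
  'j' at position 1: consonant
  'i' at position 2: vowel (running total: 2)
  'c' at position 3: consonant
  'g' at position 4: consonant
  'e' at position 5: vowel (running total: 3)
  'o' at position 6: vowel (running total: 4)
  'p' at position 7: consonant
Total vowels: 4

4


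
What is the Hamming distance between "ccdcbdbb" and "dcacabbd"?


Comparing "ccdcbdbb" and "dcacabbd" position by position:
  Position 0: 'c' vs 'd' => differ
  Position 1: 'c' vs 'c' => same
  Position 2: 'd' vs 'a' => differ
  Position 3: 'c' vs 'c' => same
  Position 4: 'b' vs 'a' => differ
  Position 5: 'd' vs 'b' => differ
  Position 6: 'b' vs 'b' => same
  Position 7: 'b' vs 'd' => differ
Total differences (Hamming distance): 5

5


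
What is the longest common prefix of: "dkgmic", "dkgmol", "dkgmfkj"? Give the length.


Words: dkgmic, dkgmol, dkgmfkj
  Position 0: all 'd' => match
  Position 1: all 'k' => match
  Position 2: all 'g' => match
  Position 3: all 'm' => match
  Position 4: ('i', 'o', 'f') => mismatch, stop
LCP = "dkgm" (length 4)

4


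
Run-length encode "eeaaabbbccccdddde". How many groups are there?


Input: eeaaabbbccccdddde
Scanning for consecutive runs:
  Group 1: 'e' x 2 (positions 0-1)
  Group 2: 'a' x 3 (positions 2-4)
  Group 3: 'b' x 3 (positions 5-7)
  Group 4: 'c' x 4 (positions 8-11)
  Group 5: 'd' x 4 (positions 12-15)
  Group 6: 'e' x 1 (positions 16-16)
Total groups: 6

6


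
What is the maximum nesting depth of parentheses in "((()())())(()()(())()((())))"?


Input: "((()())())(()()(())()((())))"
Tracking depth:
  Position 0 '(': depth becomes 1
  Position 1 '(': depth becomes 2
  Position 2 '(': depth becomes 3
  Position 3 ')': depth becomes 2
  Position 4 '(': depth becomes 3
  Position 5 ')': depth becomes 2
  Position 6 ')': depth becomes 1
  Position 7 '(': depth becomes 2
  Position 8 ')': depth becomes 1
  Position 9 ')': depth becomes 0
  Position 10 '(': depth becomes 1
  Position 11 '(': depth becomes 2
  Position 12 ')': depth becomes 1
  Position 13 '(': depth becomes 2
  Position 14 ')': depth becomes 1
  Position 15 '(': depth becomes 2
  Position 16 '(': depth becomes 3
  Position 17 ')': depth becomes 2
  Position 18 ')': depth becomes 1
  Position 19 '(': depth becomes 2
  Position 20 ')': depth becomes 1
  Position 21 '(': depth becomes 2
  Position 22 '(': depth becomes 3
  Position 23 '(': depth becomes 4
  Position 24 ')': depth becomes 3
  Position 25 ')': depth becomes 2
  Position 26 ')': depth becomes 1
  Position 27 ')': depth becomes 0
Maximum depth reached: 4

4


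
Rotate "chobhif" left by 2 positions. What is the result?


Input: "chobhif", rotate left by 2
First 2 characters: "ch"
Remaining characters: "obhif"
Concatenate remaining + first: "obhif" + "ch" = "obhifch"

obhifch


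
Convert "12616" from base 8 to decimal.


Input: "12616" in base 8
Positional expansion:
  Digit '1' (value 1) x 8^4 = 4096
  Digit '2' (value 2) x 8^3 = 1024
  Digit '6' (value 6) x 8^2 = 384
  Digit '1' (value 1) x 8^1 = 8
  Digit '6' (value 6) x 8^0 = 6
Sum = 5518

5518


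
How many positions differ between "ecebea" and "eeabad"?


Comparing "ecebea" and "eeabad" position by position:
  Position 0: 'e' vs 'e' => same
  Position 1: 'c' vs 'e' => DIFFER
  Position 2: 'e' vs 'a' => DIFFER
  Position 3: 'b' vs 'b' => same
  Position 4: 'e' vs 'a' => DIFFER
  Position 5: 'a' vs 'd' => DIFFER
Positions that differ: 4

4


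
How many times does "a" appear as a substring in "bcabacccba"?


Searching for "a" in "bcabacccba"
Scanning each position:
  Position 0: "b" => no
  Position 1: "c" => no
  Position 2: "a" => MATCH
  Position 3: "b" => no
  Position 4: "a" => MATCH
  Position 5: "c" => no
  Position 6: "c" => no
  Position 7: "c" => no
  Position 8: "b" => no
  Position 9: "a" => MATCH
Total occurrences: 3

3


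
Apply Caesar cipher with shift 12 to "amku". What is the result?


Caesar cipher: shift "amku" by 12
  'a' (pos 0) + 12 = pos 12 = 'm'
  'm' (pos 12) + 12 = pos 24 = 'y'
  'k' (pos 10) + 12 = pos 22 = 'w'
  'u' (pos 20) + 12 = pos 6 = 'g'
Result: mywg

mywg


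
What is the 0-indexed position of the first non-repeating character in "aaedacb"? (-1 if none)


Input: aaedacb
Character frequencies:
  'a': 3
  'b': 1
  'c': 1
  'd': 1
  'e': 1
Scanning left to right for freq == 1:
  Position 0 ('a'): freq=3, skip
  Position 1 ('a'): freq=3, skip
  Position 2 ('e'): unique! => answer = 2

2


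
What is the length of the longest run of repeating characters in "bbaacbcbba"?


Input: "bbaacbcbba"
Scanning for longest run:
  Position 1 ('b'): continues run of 'b', length=2
  Position 2 ('a'): new char, reset run to 1
  Position 3 ('a'): continues run of 'a', length=2
  Position 4 ('c'): new char, reset run to 1
  Position 5 ('b'): new char, reset run to 1
  Position 6 ('c'): new char, reset run to 1
  Position 7 ('b'): new char, reset run to 1
  Position 8 ('b'): continues run of 'b', length=2
  Position 9 ('a'): new char, reset run to 1
Longest run: 'b' with length 2

2


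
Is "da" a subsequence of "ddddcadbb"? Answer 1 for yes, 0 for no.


Check if "da" is a subsequence of "ddddcadbb"
Greedy scan:
  Position 0 ('d'): matches sub[0] = 'd'
  Position 1 ('d'): no match needed
  Position 2 ('d'): no match needed
  Position 3 ('d'): no match needed
  Position 4 ('c'): no match needed
  Position 5 ('a'): matches sub[1] = 'a'
  Position 6 ('d'): no match needed
  Position 7 ('b'): no match needed
  Position 8 ('b'): no match needed
All 2 characters matched => is a subsequence

1


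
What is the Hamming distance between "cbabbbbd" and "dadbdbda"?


Comparing "cbabbbbd" and "dadbdbda" position by position:
  Position 0: 'c' vs 'd' => differ
  Position 1: 'b' vs 'a' => differ
  Position 2: 'a' vs 'd' => differ
  Position 3: 'b' vs 'b' => same
  Position 4: 'b' vs 'd' => differ
  Position 5: 'b' vs 'b' => same
  Position 6: 'b' vs 'd' => differ
  Position 7: 'd' vs 'a' => differ
Total differences (Hamming distance): 6

6


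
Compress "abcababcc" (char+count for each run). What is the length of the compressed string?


Input: abcababcc
Runs:
  'a' x 1 => "a1"
  'b' x 1 => "b1"
  'c' x 1 => "c1"
  'a' x 1 => "a1"
  'b' x 1 => "b1"
  'a' x 1 => "a1"
  'b' x 1 => "b1"
  'c' x 2 => "c2"
Compressed: "a1b1c1a1b1a1b1c2"
Compressed length: 16

16


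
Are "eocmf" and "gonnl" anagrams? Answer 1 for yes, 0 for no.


Strings: "eocmf", "gonnl"
Sorted first:  cefmo
Sorted second: glnno
Differ at position 0: 'c' vs 'g' => not anagrams

0


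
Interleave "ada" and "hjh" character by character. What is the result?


Interleaving "ada" and "hjh":
  Position 0: 'a' from first, 'h' from second => "ah"
  Position 1: 'd' from first, 'j' from second => "dj"
  Position 2: 'a' from first, 'h' from second => "ah"
Result: ahdjah

ahdjah


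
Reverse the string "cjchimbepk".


Input: cjchimbepk
Reading characters right to left:
  Position 9: 'k'
  Position 8: 'p'
  Position 7: 'e'
  Position 6: 'b'
  Position 5: 'm'
  Position 4: 'i'
  Position 3: 'h'
  Position 2: 'c'
  Position 1: 'j'
  Position 0: 'c'
Reversed: kpebmihcjc

kpebmihcjc


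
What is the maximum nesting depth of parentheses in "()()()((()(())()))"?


Input: "()()()((()(())()))"
Tracking depth:
  Position 0 '(': depth becomes 1
  Position 1 ')': depth becomes 0
  Position 2 '(': depth becomes 1
  Position 3 ')': depth becomes 0
  Position 4 '(': depth becomes 1
  Position 5 ')': depth becomes 0
  Position 6 '(': depth becomes 1
  Position 7 '(': depth becomes 2
  Position 8 '(': depth becomes 3
  Position 9 ')': depth becomes 2
  Position 10 '(': depth becomes 3
  Position 11 '(': depth becomes 4
  Position 12 ')': depth becomes 3
  Position 13 ')': depth becomes 2
  Position 14 '(': depth becomes 3
  Position 15 ')': depth becomes 2
  Position 16 ')': depth becomes 1
  Position 17 ')': depth becomes 0
Maximum depth reached: 4

4


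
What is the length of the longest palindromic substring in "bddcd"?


Input: "bddcd"
Checking substrings for palindromes:
  [2:5] "dcd" (len 3) => palindrome
  [1:3] "dd" (len 2) => palindrome
Longest palindromic substring: "dcd" with length 3

3


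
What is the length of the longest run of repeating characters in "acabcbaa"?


Input: "acabcbaa"
Scanning for longest run:
  Position 1 ('c'): new char, reset run to 1
  Position 2 ('a'): new char, reset run to 1
  Position 3 ('b'): new char, reset run to 1
  Position 4 ('c'): new char, reset run to 1
  Position 5 ('b'): new char, reset run to 1
  Position 6 ('a'): new char, reset run to 1
  Position 7 ('a'): continues run of 'a', length=2
Longest run: 'a' with length 2

2


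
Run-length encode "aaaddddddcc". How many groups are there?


Input: aaaddddddcc
Scanning for consecutive runs:
  Group 1: 'a' x 3 (positions 0-2)
  Group 2: 'd' x 6 (positions 3-8)
  Group 3: 'c' x 2 (positions 9-10)
Total groups: 3

3


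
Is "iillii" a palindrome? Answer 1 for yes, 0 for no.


Input: iillii
Reversed: iillii
  Compare pos 0 ('i') with pos 5 ('i'): match
  Compare pos 1 ('i') with pos 4 ('i'): match
  Compare pos 2 ('l') with pos 3 ('l'): match
Result: palindrome

1


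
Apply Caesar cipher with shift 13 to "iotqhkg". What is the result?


Caesar cipher: shift "iotqhkg" by 13
  'i' (pos 8) + 13 = pos 21 = 'v'
  'o' (pos 14) + 13 = pos 1 = 'b'
  't' (pos 19) + 13 = pos 6 = 'g'
  'q' (pos 16) + 13 = pos 3 = 'd'
  'h' (pos 7) + 13 = pos 20 = 'u'
  'k' (pos 10) + 13 = pos 23 = 'x'
  'g' (pos 6) + 13 = pos 19 = 't'
Result: vbgduxt

vbgduxt


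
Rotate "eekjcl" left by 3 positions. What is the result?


Input: "eekjcl", rotate left by 3
First 3 characters: "eek"
Remaining characters: "jcl"
Concatenate remaining + first: "jcl" + "eek" = "jcleek"

jcleek


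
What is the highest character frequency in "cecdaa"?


Input: cecdaa
Character counts:
  'a': 2
  'c': 2
  'd': 1
  'e': 1
Maximum frequency: 2

2


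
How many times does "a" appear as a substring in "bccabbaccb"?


Searching for "a" in "bccabbaccb"
Scanning each position:
  Position 0: "b" => no
  Position 1: "c" => no
  Position 2: "c" => no
  Position 3: "a" => MATCH
  Position 4: "b" => no
  Position 5: "b" => no
  Position 6: "a" => MATCH
  Position 7: "c" => no
  Position 8: "c" => no
  Position 9: "b" => no
Total occurrences: 2

2


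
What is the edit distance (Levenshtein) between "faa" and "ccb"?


Computing edit distance: "faa" -> "ccb"
DP table:
           c    c    b
      0    1    2    3
  f   1    1    2    3
  a   2    2    2    3
  a   3    3    3    3
Edit distance = dp[3][3] = 3

3


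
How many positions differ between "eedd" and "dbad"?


Comparing "eedd" and "dbad" position by position:
  Position 0: 'e' vs 'd' => DIFFER
  Position 1: 'e' vs 'b' => DIFFER
  Position 2: 'd' vs 'a' => DIFFER
  Position 3: 'd' vs 'd' => same
Positions that differ: 3

3


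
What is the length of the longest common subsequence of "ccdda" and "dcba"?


LCS of "ccdda" and "dcba"
DP table:
           d    c    b    a
      0    0    0    0    0
  c   0    0    1    1    1
  c   0    0    1    1    1
  d   0    1    1    1    1
  d   0    1    1    1    1
  a   0    1    1    1    2
LCS length = dp[5][4] = 2

2


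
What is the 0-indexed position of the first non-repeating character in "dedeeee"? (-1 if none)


Input: dedeeee
Character frequencies:
  'd': 2
  'e': 5
Scanning left to right for freq == 1:
  Position 0 ('d'): freq=2, skip
  Position 1 ('e'): freq=5, skip
  Position 2 ('d'): freq=2, skip
  Position 3 ('e'): freq=5, skip
  Position 4 ('e'): freq=5, skip
  Position 5 ('e'): freq=5, skip
  Position 6 ('e'): freq=5, skip
  No unique character found => answer = -1

-1


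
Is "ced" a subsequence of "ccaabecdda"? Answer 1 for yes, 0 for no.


Check if "ced" is a subsequence of "ccaabecdda"
Greedy scan:
  Position 0 ('c'): matches sub[0] = 'c'
  Position 1 ('c'): no match needed
  Position 2 ('a'): no match needed
  Position 3 ('a'): no match needed
  Position 4 ('b'): no match needed
  Position 5 ('e'): matches sub[1] = 'e'
  Position 6 ('c'): no match needed
  Position 7 ('d'): matches sub[2] = 'd'
  Position 8 ('d'): no match needed
  Position 9 ('a'): no match needed
All 3 characters matched => is a subsequence

1


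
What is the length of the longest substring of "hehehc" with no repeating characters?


Input: "hehehc"
Sliding window (track last position of each char):
  Position 0 ('h'): window [0,0] length 1 -- new best
  Position 1 ('e'): window [0,1] length 2 -- new best
  Position 2 ('h'): repeat (last at 0), move window start to 1
  Position 2 ('h'): window [1,2] length 2
  Position 3 ('e'): repeat (last at 1), move window start to 2
  Position 3 ('e'): window [2,3] length 2
  Position 4 ('h'): repeat (last at 2), move window start to 3
  Position 4 ('h'): window [3,4] length 2
  Position 5 ('c'): window [3,5] length 3 -- new best
Longest substring with no repeats: "ehc" with length 3

3


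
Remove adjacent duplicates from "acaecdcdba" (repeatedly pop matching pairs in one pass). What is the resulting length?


Input: acaecdcdba
Stack-based adjacent duplicate removal:
  Read 'a': push. Stack: a
  Read 'c': push. Stack: ac
  Read 'a': push. Stack: aca
  Read 'e': push. Stack: acae
  Read 'c': push. Stack: acaec
  Read 'd': push. Stack: acaecd
  Read 'c': push. Stack: acaecdc
  Read 'd': push. Stack: acaecdcd
  Read 'b': push. Stack: acaecdcdb
  Read 'a': push. Stack: acaecdcdba
Final stack: "acaecdcdba" (length 10)

10


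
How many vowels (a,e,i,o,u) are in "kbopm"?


Input: kbopm
Checking each character:
  'k' at position 0: consonant
  'b' at position 1: consonant
  'o' at position 2: vowel (running total: 1)
  'p' at position 3: consonant
  'm' at position 4: consonant
Total vowels: 1

1


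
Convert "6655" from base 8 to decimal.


Input: "6655" in base 8
Positional expansion:
  Digit '6' (value 6) x 8^3 = 3072
  Digit '6' (value 6) x 8^2 = 384
  Digit '5' (value 5) x 8^1 = 40
  Digit '5' (value 5) x 8^0 = 5
Sum = 3501

3501


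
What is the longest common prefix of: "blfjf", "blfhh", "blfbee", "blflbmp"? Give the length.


Words: blfjf, blfhh, blfbee, blflbmp
  Position 0: all 'b' => match
  Position 1: all 'l' => match
  Position 2: all 'f' => match
  Position 3: ('j', 'h', 'b', 'l') => mismatch, stop
LCP = "blf" (length 3)

3


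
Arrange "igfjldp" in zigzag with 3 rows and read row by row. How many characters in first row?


Zigzag "igfjldp" into 3 rows:
Placing characters:
  'i' => row 0
  'g' => row 1
  'f' => row 2
  'j' => row 1
  'l' => row 0
  'd' => row 1
  'p' => row 2
Rows:
  Row 0: "il"
  Row 1: "gjd"
  Row 2: "fp"
First row length: 2

2


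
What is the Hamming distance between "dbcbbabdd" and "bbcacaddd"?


Comparing "dbcbbabdd" and "bbcacaddd" position by position:
  Position 0: 'd' vs 'b' => differ
  Position 1: 'b' vs 'b' => same
  Position 2: 'c' vs 'c' => same
  Position 3: 'b' vs 'a' => differ
  Position 4: 'b' vs 'c' => differ
  Position 5: 'a' vs 'a' => same
  Position 6: 'b' vs 'd' => differ
  Position 7: 'd' vs 'd' => same
  Position 8: 'd' vs 'd' => same
Total differences (Hamming distance): 4

4


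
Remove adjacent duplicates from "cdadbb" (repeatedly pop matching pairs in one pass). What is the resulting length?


Input: cdadbb
Stack-based adjacent duplicate removal:
  Read 'c': push. Stack: c
  Read 'd': push. Stack: cd
  Read 'a': push. Stack: cda
  Read 'd': push. Stack: cdad
  Read 'b': push. Stack: cdadb
  Read 'b': matches stack top 'b' => pop. Stack: cdad
Final stack: "cdad" (length 4)

4


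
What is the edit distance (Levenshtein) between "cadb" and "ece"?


Computing edit distance: "cadb" -> "ece"
DP table:
           e    c    e
      0    1    2    3
  c   1    1    1    2
  a   2    2    2    2
  d   3    3    3    3
  b   4    4    4    4
Edit distance = dp[4][3] = 4

4


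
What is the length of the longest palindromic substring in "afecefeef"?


Input: "afecefeef"
Checking substrings for palindromes:
  [1:6] "fecef" (len 5) => palindrome
  [5:9] "feef" (len 4) => palindrome
  [2:5] "ece" (len 3) => palindrome
  [4:7] "efe" (len 3) => palindrome
  [6:8] "ee" (len 2) => palindrome
Longest palindromic substring: "fecef" with length 5

5


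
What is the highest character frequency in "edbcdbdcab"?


Input: edbcdbdcab
Character counts:
  'a': 1
  'b': 3
  'c': 2
  'd': 3
  'e': 1
Maximum frequency: 3

3


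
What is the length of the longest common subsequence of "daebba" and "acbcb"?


LCS of "daebba" and "acbcb"
DP table:
           a    c    b    c    b
      0    0    0    0    0    0
  d   0    0    0    0    0    0
  a   0    1    1    1    1    1
  e   0    1    1    1    1    1
  b   0    1    1    2    2    2
  b   0    1    1    2    2    3
  a   0    1    1    2    2    3
LCS length = dp[6][5] = 3

3


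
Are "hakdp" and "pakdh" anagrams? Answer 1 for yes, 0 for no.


Strings: "hakdp", "pakdh"
Sorted first:  adhkp
Sorted second: adhkp
Sorted forms match => anagrams

1


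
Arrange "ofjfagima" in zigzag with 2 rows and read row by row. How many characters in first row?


Zigzag "ofjfagima" into 2 rows:
Placing characters:
  'o' => row 0
  'f' => row 1
  'j' => row 0
  'f' => row 1
  'a' => row 0
  'g' => row 1
  'i' => row 0
  'm' => row 1
  'a' => row 0
Rows:
  Row 0: "ojaia"
  Row 1: "ffgm"
First row length: 5

5


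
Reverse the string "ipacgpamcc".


Input: ipacgpamcc
Reading characters right to left:
  Position 9: 'c'
  Position 8: 'c'
  Position 7: 'm'
  Position 6: 'a'
  Position 5: 'p'
  Position 4: 'g'
  Position 3: 'c'
  Position 2: 'a'
  Position 1: 'p'
  Position 0: 'i'
Reversed: ccmapgcapi

ccmapgcapi


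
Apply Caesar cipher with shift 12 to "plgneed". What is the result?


Caesar cipher: shift "plgneed" by 12
  'p' (pos 15) + 12 = pos 1 = 'b'
  'l' (pos 11) + 12 = pos 23 = 'x'
  'g' (pos 6) + 12 = pos 18 = 's'
  'n' (pos 13) + 12 = pos 25 = 'z'
  'e' (pos 4) + 12 = pos 16 = 'q'
  'e' (pos 4) + 12 = pos 16 = 'q'
  'd' (pos 3) + 12 = pos 15 = 'p'
Result: bxszqqp

bxszqqp


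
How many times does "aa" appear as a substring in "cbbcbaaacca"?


Searching for "aa" in "cbbcbaaacca"
Scanning each position:
  Position 0: "cb" => no
  Position 1: "bb" => no
  Position 2: "bc" => no
  Position 3: "cb" => no
  Position 4: "ba" => no
  Position 5: "aa" => MATCH
  Position 6: "aa" => MATCH
  Position 7: "ac" => no
  Position 8: "cc" => no
  Position 9: "ca" => no
Total occurrences: 2

2
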